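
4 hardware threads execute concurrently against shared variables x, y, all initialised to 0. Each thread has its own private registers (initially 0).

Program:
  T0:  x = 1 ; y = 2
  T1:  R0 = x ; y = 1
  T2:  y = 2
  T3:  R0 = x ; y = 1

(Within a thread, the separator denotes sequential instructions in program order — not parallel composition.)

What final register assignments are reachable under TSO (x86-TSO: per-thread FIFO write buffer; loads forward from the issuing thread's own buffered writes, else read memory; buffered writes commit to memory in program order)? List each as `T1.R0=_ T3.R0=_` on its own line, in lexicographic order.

T1.R0=0 T3.R0=0
T1.R0=0 T3.R0=1
T1.R0=1 T3.R0=0
T1.R0=1 T3.R0=1

outcome vector order: (T1.R0,T3.R0)
|TSO outcomes| = 4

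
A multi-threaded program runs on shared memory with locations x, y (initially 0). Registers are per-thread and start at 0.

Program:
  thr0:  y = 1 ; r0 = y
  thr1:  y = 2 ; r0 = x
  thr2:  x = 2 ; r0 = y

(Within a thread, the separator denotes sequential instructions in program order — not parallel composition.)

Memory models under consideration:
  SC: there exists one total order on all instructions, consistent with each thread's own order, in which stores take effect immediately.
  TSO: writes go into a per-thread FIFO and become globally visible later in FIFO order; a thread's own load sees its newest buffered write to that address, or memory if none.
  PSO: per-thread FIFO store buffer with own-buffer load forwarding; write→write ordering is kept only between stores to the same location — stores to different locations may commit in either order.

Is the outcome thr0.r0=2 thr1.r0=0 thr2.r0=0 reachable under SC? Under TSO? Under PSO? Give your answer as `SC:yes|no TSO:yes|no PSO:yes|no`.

SC:no TSO:yes PSO:yes

outcome vector order: (thr0.r0,thr1.r0,thr2.r0)
SC: 9 outcomes — {101; 102; 120; 121; 122; 202; 220; 221; 222}
TSO: 12 outcomes — {100; 101; 102; 120; 121; 122; 200; 201; 202; 220; 221; 222}
PSO: 12 outcomes — {100; 101; 102; 120; 121; 122; 200; 201; 202; 220; 221; 222}
target 200 ∈ {TSO,PSO}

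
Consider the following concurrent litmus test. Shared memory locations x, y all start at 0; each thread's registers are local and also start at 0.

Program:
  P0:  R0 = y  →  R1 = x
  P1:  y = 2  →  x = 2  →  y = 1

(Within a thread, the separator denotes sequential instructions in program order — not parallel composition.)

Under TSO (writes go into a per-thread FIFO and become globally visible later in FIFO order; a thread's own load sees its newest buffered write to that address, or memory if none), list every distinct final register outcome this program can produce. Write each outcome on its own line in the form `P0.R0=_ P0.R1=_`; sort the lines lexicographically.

P0.R0=0 P0.R1=0
P0.R0=0 P0.R1=2
P0.R0=1 P0.R1=2
P0.R0=2 P0.R1=0
P0.R0=2 P0.R1=2

outcome vector order: (P0.R0,P0.R1)
|TSO outcomes| = 5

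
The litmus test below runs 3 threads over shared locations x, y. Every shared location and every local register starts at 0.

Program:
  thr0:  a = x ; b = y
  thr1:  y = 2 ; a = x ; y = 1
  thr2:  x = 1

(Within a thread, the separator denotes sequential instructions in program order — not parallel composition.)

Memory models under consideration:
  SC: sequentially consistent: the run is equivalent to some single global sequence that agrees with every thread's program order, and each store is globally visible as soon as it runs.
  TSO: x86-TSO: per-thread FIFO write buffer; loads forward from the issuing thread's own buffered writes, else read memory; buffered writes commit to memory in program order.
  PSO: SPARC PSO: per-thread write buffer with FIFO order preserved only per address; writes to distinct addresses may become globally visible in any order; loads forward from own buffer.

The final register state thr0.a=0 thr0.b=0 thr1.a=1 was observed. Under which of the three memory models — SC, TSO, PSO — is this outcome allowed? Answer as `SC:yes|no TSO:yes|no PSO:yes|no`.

SC:yes TSO:yes PSO:yes

outcome vector order: (thr0.a,thr0.b,thr1.a)
SC: 11 outcomes — {000 001 010 011 020 021 101 110 111 120 121}
TSO: 12 outcomes — {000 001 010 011 020 021 100 101 110 111 120 121}
PSO: 12 outcomes — {000 001 010 011 020 021 100 101 110 111 120 121}
target 001 ∈ {SC,TSO,PSO}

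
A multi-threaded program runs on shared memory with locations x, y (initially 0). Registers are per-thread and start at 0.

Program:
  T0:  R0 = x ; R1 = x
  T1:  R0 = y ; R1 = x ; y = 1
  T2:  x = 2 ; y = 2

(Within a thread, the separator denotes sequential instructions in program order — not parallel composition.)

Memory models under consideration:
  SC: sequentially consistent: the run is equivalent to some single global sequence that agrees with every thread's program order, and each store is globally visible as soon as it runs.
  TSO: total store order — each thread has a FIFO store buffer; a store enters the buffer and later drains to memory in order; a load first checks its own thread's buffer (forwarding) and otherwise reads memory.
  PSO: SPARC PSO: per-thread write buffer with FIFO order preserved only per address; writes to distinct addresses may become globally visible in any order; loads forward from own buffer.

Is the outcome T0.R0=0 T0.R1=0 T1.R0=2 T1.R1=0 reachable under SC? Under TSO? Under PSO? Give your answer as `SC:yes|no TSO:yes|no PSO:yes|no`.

SC:no TSO:no PSO:yes

outcome vector order: (T0.R0,T0.R1,T1.R0,T1.R1)
[SC] allowed = {0/0/0/0, 0/0/0/2, 0/0/2/2, 0/2/0/0, 0/2/0/2, 0/2/2/2, 2/2/0/0, 2/2/0/2, 2/2/2/2}
[TSO] allowed = {0/0/0/0, 0/0/0/2, 0/0/2/2, 0/2/0/0, 0/2/0/2, 0/2/2/2, 2/2/0/0, 2/2/0/2, 2/2/2/2}
[PSO] allowed = {0/0/0/0, 0/0/0/2, 0/0/2/0, 0/0/2/2, 0/2/0/0, 0/2/0/2, 0/2/2/0, 0/2/2/2, 2/2/0/0, 2/2/0/2, 2/2/2/0, 2/2/2/2}
target 0/0/2/0 ∈ {PSO}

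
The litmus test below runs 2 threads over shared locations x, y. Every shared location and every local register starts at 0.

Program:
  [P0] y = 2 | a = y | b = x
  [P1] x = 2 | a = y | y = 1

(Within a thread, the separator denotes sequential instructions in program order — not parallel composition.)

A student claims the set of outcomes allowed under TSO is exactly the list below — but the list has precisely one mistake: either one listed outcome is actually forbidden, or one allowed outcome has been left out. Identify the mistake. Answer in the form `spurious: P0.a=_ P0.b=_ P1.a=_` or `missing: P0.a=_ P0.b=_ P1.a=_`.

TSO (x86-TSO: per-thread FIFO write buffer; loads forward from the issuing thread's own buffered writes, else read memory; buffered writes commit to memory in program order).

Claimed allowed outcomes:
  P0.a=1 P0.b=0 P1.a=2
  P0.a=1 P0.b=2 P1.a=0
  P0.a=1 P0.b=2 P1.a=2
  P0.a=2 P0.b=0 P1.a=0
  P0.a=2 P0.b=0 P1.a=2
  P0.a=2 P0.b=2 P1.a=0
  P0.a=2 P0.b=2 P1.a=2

spurious: P0.a=1 P0.b=0 P1.a=2

outcome vector order: (P0.a,P0.b,P1.a)
TSO (6): 1/2/0 1/2/2 2/0/0 2/0/2 2/2/0 2/2/2
claimed∖TSO = {1/0/2}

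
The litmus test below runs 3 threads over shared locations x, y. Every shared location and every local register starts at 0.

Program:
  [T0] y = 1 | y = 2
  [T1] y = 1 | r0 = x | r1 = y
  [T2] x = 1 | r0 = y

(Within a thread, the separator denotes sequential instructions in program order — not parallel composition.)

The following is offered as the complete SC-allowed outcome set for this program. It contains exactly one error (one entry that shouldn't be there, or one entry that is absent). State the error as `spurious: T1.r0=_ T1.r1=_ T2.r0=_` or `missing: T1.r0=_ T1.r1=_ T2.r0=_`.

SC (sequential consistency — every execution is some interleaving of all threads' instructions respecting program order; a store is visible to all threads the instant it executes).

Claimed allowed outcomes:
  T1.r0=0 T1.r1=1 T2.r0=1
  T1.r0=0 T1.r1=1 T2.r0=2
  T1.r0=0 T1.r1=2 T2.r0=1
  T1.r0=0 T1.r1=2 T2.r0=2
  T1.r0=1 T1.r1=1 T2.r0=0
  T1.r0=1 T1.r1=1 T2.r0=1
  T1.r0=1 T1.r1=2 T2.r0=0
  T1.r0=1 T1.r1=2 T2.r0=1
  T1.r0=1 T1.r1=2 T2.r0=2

missing: T1.r0=1 T1.r1=1 T2.r0=2

outcome vector order: (T1.r0,T1.r1,T2.r0)
under SC → (0,1,1) (0,1,2) (0,2,1) (0,2,2) (1,1,0) (1,1,1) (1,1,2) (1,2,0) (1,2,1) (1,2,2)
SC∖claimed = {(1,1,2)}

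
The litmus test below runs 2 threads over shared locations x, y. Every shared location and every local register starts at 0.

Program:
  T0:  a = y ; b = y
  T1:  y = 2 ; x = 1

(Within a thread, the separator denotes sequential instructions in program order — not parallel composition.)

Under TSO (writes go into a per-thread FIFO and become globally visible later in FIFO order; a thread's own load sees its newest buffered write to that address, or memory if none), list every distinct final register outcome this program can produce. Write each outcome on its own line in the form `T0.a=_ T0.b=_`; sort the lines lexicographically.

outcome vector order: (T0.a,T0.b)
|TSO outcomes| = 3

T0.a=0 T0.b=0
T0.a=0 T0.b=2
T0.a=2 T0.b=2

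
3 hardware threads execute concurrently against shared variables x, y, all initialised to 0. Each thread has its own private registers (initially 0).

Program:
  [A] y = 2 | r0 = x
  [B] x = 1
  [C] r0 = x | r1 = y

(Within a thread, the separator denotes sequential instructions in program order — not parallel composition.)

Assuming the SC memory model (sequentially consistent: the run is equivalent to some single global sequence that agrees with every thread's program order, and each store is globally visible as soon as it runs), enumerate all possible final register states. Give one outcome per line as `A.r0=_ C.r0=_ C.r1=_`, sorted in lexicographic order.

A.r0=0 C.r0=0 C.r1=0
A.r0=0 C.r0=0 C.r1=2
A.r0=0 C.r0=1 C.r1=2
A.r0=1 C.r0=0 C.r1=0
A.r0=1 C.r0=0 C.r1=2
A.r0=1 C.r0=1 C.r1=0
A.r0=1 C.r0=1 C.r1=2

outcome vector order: (A.r0,C.r0,C.r1)
|SC outcomes| = 7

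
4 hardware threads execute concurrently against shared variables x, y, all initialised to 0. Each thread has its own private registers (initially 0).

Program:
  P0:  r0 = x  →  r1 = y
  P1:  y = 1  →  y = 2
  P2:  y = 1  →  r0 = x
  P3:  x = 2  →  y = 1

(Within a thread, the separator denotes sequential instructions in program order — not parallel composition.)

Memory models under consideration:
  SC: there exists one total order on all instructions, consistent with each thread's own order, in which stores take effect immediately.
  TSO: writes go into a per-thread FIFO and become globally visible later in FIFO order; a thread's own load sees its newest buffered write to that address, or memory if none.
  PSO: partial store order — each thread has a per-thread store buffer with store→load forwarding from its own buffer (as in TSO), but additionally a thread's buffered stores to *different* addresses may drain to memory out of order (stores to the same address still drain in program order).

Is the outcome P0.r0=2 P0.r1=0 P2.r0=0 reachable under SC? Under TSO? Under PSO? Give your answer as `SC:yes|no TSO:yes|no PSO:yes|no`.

outcome vector order: (P0.r0,P0.r1,P2.r0)
SC (11): 000 002 010 012 020 022 202 210 212 220 222
TSO (12): 000 002 010 012 020 022 200 202 210 212 220 222
PSO (12): 000 002 010 012 020 022 200 202 210 212 220 222
target 200 ∈ {TSO,PSO}

SC:no TSO:yes PSO:yes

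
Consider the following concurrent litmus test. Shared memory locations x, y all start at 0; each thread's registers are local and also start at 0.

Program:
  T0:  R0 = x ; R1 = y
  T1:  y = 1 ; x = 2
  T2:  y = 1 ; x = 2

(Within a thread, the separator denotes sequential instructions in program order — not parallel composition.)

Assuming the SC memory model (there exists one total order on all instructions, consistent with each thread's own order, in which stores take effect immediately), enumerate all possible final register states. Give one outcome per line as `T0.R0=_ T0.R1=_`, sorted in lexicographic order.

T0.R0=0 T0.R1=0
T0.R0=0 T0.R1=1
T0.R0=2 T0.R1=1

outcome vector order: (T0.R0,T0.R1)
|SC outcomes| = 3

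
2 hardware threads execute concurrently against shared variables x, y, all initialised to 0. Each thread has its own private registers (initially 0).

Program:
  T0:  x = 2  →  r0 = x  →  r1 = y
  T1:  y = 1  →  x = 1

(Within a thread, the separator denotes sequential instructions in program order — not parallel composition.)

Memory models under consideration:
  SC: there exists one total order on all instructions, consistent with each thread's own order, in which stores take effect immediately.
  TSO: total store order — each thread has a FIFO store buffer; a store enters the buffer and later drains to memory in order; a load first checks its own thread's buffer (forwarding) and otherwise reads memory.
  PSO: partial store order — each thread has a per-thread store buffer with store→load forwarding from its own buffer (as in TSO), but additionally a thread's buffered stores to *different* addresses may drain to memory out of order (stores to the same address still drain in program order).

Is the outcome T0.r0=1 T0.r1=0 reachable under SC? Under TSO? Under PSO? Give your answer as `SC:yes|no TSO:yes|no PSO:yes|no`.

outcome vector order: (T0.r0,T0.r1)
under SC → <1 1>; <2 0>; <2 1>
under TSO → <1 1>; <2 0>; <2 1>
under PSO → <1 0>; <1 1>; <2 0>; <2 1>
target <1 0> ∈ {PSO}

SC:no TSO:no PSO:yes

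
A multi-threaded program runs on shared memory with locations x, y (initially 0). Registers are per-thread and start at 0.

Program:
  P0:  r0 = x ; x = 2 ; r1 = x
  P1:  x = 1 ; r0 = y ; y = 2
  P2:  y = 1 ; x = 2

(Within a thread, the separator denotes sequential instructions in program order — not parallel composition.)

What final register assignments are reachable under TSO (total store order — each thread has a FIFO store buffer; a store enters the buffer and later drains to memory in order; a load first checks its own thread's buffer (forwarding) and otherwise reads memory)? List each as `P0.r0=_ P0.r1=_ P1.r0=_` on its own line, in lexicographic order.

P0.r0=0 P0.r1=1 P1.r0=0
P0.r0=0 P0.r1=1 P1.r0=1
P0.r0=0 P0.r1=2 P1.r0=0
P0.r0=0 P0.r1=2 P1.r0=1
P0.r0=1 P0.r1=2 P1.r0=0
P0.r0=1 P0.r1=2 P1.r0=1
P0.r0=2 P0.r1=1 P1.r0=0
P0.r0=2 P0.r1=1 P1.r0=1
P0.r0=2 P0.r1=2 P1.r0=0
P0.r0=2 P0.r1=2 P1.r0=1

outcome vector order: (P0.r0,P0.r1,P1.r0)
|TSO outcomes| = 10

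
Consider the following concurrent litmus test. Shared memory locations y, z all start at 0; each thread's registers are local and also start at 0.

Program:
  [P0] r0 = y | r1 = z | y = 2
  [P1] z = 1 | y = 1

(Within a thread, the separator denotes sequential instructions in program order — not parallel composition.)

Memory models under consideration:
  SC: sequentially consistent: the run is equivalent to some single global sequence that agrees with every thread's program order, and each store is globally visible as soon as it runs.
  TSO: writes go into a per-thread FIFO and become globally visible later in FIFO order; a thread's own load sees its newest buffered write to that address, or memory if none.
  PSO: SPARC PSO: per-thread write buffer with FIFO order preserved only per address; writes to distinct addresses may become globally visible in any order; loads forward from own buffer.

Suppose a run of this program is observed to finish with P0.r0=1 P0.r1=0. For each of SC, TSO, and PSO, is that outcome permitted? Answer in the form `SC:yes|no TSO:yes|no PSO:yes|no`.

SC:no TSO:no PSO:yes

outcome vector order: (P0.r0,P0.r1)
under SC → 00; 01; 11
under TSO → 00; 01; 11
under PSO → 00; 01; 10; 11
target 10 ∈ {PSO}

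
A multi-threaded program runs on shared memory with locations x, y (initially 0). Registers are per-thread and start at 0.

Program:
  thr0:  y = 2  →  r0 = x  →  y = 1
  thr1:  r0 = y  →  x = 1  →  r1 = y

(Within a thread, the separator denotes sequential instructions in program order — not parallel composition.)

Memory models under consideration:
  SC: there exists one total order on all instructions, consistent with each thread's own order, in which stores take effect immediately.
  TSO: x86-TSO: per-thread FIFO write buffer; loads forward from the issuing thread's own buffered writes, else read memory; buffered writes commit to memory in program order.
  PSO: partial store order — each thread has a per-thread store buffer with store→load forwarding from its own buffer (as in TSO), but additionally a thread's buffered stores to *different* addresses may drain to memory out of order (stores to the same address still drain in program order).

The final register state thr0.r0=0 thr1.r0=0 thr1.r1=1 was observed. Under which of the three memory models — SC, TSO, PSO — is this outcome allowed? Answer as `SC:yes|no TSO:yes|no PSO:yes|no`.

SC:yes TSO:yes PSO:yes

outcome vector order: (thr0.r0,thr1.r0,thr1.r1)
SC: 10 outcomes — {<0 0 1>, <0 0 2>, <0 1 1>, <0 2 1>, <0 2 2>, <1 0 0>, <1 0 1>, <1 0 2>, <1 2 1>, <1 2 2>}
TSO: 11 outcomes — {<0 0 0>, <0 0 1>, <0 0 2>, <0 1 1>, <0 2 1>, <0 2 2>, <1 0 0>, <1 0 1>, <1 0 2>, <1 2 1>, <1 2 2>}
PSO: 11 outcomes — {<0 0 0>, <0 0 1>, <0 0 2>, <0 1 1>, <0 2 1>, <0 2 2>, <1 0 0>, <1 0 1>, <1 0 2>, <1 2 1>, <1 2 2>}
target <0 0 1> ∈ {SC,TSO,PSO}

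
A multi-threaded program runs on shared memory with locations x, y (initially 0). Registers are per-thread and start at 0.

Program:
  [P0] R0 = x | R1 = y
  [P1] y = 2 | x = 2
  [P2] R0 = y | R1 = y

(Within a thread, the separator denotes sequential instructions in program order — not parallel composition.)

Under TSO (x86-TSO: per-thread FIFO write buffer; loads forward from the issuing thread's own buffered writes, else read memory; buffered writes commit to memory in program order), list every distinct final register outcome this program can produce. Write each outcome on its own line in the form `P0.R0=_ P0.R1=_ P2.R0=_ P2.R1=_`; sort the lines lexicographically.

P0.R0=0 P0.R1=0 P2.R0=0 P2.R1=0
P0.R0=0 P0.R1=0 P2.R0=0 P2.R1=2
P0.R0=0 P0.R1=0 P2.R0=2 P2.R1=2
P0.R0=0 P0.R1=2 P2.R0=0 P2.R1=0
P0.R0=0 P0.R1=2 P2.R0=0 P2.R1=2
P0.R0=0 P0.R1=2 P2.R0=2 P2.R1=2
P0.R0=2 P0.R1=2 P2.R0=0 P2.R1=0
P0.R0=2 P0.R1=2 P2.R0=0 P2.R1=2
P0.R0=2 P0.R1=2 P2.R0=2 P2.R1=2

outcome vector order: (P0.R0,P0.R1,P2.R0,P2.R1)
|TSO outcomes| = 9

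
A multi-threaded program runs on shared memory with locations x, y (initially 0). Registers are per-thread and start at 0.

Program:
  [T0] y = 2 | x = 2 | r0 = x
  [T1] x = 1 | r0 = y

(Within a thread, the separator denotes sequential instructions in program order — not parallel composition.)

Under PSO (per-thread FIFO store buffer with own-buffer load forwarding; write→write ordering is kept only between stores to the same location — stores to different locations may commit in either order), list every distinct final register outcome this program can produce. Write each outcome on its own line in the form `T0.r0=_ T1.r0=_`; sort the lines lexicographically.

T0.r0=1 T1.r0=0
T0.r0=1 T1.r0=2
T0.r0=2 T1.r0=0
T0.r0=2 T1.r0=2

outcome vector order: (T0.r0,T1.r0)
|PSO outcomes| = 4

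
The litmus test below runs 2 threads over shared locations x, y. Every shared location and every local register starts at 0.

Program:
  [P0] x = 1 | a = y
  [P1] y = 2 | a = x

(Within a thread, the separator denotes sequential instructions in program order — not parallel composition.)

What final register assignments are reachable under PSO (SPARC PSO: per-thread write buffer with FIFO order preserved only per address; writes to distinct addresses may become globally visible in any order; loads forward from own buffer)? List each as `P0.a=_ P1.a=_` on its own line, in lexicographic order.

outcome vector order: (P0.a,P1.a)
|PSO outcomes| = 4

P0.a=0 P1.a=0
P0.a=0 P1.a=1
P0.a=2 P1.a=0
P0.a=2 P1.a=1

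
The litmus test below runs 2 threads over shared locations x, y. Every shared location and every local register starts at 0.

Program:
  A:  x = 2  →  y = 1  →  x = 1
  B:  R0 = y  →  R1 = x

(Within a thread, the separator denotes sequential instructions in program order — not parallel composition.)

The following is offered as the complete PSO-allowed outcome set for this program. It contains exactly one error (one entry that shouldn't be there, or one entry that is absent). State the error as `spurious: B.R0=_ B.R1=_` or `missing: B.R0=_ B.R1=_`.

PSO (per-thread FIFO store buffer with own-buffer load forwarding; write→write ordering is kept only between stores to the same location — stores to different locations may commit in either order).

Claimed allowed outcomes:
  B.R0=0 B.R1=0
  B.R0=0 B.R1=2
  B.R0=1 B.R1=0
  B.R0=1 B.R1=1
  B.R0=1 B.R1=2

outcome vector order: (B.R0,B.R1)
under PSO → 00, 01, 02, 10, 11, 12
PSO∖claimed = {01}

missing: B.R0=0 B.R1=1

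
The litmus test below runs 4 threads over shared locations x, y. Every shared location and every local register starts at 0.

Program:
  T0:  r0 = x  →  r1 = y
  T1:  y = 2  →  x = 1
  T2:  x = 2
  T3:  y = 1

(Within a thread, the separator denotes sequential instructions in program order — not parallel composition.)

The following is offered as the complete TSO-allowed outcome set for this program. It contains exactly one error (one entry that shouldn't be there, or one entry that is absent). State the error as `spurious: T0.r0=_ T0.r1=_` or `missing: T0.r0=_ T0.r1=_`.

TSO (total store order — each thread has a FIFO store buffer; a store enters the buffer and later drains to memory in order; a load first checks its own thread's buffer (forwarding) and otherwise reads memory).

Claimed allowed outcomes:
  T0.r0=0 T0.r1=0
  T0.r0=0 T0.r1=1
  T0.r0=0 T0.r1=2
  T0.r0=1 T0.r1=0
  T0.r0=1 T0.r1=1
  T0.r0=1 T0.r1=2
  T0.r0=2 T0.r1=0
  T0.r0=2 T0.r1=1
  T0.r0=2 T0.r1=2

outcome vector order: (T0.r0,T0.r1)
TSO: 8 outcomes — {0/0, 0/1, 0/2, 1/1, 1/2, 2/0, 2/1, 2/2}
claimed∖TSO = {1/0}

spurious: T0.r0=1 T0.r1=0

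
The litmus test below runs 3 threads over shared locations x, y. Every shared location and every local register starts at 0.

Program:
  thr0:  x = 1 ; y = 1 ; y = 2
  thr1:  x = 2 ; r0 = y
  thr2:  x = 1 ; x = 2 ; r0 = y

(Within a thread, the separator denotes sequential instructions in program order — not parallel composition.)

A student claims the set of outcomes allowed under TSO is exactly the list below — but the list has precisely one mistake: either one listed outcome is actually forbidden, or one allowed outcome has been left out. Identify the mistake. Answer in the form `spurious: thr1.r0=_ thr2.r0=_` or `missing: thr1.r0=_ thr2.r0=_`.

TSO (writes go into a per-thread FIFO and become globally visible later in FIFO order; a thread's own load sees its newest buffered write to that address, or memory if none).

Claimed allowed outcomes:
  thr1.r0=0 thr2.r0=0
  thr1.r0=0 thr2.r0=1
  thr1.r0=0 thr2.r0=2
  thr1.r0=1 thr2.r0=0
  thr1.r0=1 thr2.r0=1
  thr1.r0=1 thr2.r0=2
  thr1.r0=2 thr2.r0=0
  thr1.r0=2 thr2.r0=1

missing: thr1.r0=2 thr2.r0=2

outcome vector order: (thr1.r0,thr2.r0)
under TSO → 0/0 0/1 0/2 1/0 1/1 1/2 2/0 2/1 2/2
TSO∖claimed = {2/2}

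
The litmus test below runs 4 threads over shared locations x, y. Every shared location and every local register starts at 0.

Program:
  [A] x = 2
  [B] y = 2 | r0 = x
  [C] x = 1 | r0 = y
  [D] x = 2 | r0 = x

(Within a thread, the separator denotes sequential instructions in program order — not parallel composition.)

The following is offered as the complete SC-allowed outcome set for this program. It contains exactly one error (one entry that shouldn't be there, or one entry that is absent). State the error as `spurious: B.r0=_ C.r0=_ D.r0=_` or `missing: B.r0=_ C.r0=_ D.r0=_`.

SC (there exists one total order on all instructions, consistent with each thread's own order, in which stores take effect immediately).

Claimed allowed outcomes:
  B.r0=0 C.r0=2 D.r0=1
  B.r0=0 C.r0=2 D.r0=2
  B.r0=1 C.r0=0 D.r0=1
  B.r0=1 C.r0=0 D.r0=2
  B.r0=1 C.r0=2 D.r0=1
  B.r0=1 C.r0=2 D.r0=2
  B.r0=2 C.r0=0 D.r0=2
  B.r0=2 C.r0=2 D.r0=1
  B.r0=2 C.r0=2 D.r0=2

outcome vector order: (B.r0,C.r0,D.r0)
[SC] allowed = {<0 2 1> <0 2 2> <1 0 1> <1 0 2> <1 2 1> <1 2 2> <2 0 1> <2 0 2> <2 2 1> <2 2 2>}
SC∖claimed = {<2 0 1>}

missing: B.r0=2 C.r0=0 D.r0=1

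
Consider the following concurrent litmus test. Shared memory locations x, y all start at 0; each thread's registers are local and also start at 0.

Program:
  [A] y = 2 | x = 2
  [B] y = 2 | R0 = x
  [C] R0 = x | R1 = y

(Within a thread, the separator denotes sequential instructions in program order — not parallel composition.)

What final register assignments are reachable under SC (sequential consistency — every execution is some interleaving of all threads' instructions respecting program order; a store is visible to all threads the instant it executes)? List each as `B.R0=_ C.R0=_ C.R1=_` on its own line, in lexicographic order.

B.R0=0 C.R0=0 C.R1=0
B.R0=0 C.R0=0 C.R1=2
B.R0=0 C.R0=2 C.R1=2
B.R0=2 C.R0=0 C.R1=0
B.R0=2 C.R0=0 C.R1=2
B.R0=2 C.R0=2 C.R1=2

outcome vector order: (B.R0,C.R0,C.R1)
|SC outcomes| = 6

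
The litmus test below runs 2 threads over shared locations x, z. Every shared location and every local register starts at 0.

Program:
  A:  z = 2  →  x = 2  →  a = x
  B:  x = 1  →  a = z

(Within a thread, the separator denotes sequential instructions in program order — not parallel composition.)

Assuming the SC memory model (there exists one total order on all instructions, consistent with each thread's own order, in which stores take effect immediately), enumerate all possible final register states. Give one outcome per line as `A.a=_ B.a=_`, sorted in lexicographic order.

outcome vector order: (A.a,B.a)
|SC outcomes| = 3

A.a=1 B.a=2
A.a=2 B.a=0
A.a=2 B.a=2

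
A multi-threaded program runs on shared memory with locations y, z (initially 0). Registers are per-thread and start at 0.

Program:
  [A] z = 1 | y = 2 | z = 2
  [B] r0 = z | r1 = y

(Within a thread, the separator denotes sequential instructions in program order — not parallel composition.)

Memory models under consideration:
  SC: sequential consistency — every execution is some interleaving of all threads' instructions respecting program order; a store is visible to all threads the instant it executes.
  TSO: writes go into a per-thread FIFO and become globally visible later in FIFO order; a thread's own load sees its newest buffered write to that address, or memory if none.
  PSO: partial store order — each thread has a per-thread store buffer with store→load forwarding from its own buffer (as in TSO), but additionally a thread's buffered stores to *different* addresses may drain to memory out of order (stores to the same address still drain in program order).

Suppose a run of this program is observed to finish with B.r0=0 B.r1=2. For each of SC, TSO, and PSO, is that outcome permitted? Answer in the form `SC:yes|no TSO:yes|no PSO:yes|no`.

outcome vector order: (B.r0,B.r1)
[SC] allowed = {0/0, 0/2, 1/0, 1/2, 2/2}
[TSO] allowed = {0/0, 0/2, 1/0, 1/2, 2/2}
[PSO] allowed = {0/0, 0/2, 1/0, 1/2, 2/0, 2/2}
target 0/2 ∈ {SC,TSO,PSO}

SC:yes TSO:yes PSO:yes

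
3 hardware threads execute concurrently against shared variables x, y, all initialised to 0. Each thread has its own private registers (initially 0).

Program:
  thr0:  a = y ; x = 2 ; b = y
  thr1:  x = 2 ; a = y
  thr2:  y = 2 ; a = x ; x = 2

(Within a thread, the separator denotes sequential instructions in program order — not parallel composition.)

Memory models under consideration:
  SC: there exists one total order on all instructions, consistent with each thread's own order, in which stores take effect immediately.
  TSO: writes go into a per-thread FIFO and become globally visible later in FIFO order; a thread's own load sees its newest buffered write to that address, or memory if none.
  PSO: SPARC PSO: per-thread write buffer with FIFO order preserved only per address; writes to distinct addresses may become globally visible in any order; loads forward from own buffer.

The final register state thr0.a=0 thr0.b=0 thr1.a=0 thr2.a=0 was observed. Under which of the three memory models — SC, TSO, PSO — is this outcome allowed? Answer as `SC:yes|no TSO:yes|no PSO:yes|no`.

SC:no TSO:yes PSO:yes

outcome vector order: (thr0.a,thr0.b,thr1.a,thr2.a)
SC: 8 outcomes — {(0,0,0,2), (0,0,2,2), (0,2,0,2), (0,2,2,0), (0,2,2,2), (2,2,0,2), (2,2,2,0), (2,2,2,2)}
TSO: 12 outcomes — {(0,0,0,0), (0,0,0,2), (0,0,2,0), (0,0,2,2), (0,2,0,0), (0,2,0,2), (0,2,2,0), (0,2,2,2), (2,2,0,0), (2,2,0,2), (2,2,2,0), (2,2,2,2)}
PSO: 12 outcomes — {(0,0,0,0), (0,0,0,2), (0,0,2,0), (0,0,2,2), (0,2,0,0), (0,2,0,2), (0,2,2,0), (0,2,2,2), (2,2,0,0), (2,2,0,2), (2,2,2,0), (2,2,2,2)}
target (0,0,0,0) ∈ {TSO,PSO}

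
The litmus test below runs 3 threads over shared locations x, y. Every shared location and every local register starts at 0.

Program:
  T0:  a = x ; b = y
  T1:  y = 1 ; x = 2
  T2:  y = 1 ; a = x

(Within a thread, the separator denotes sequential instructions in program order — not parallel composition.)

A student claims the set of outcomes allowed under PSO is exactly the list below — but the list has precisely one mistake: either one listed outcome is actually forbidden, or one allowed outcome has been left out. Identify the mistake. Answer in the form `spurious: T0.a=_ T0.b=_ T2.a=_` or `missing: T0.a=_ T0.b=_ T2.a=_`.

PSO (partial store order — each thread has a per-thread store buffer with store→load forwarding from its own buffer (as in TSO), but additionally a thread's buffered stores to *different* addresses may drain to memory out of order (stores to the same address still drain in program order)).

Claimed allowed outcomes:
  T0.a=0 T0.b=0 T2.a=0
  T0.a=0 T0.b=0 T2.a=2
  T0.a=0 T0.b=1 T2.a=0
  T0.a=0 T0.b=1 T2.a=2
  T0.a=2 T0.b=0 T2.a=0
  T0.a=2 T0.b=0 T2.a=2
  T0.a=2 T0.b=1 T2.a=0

outcome vector order: (T0.a,T0.b,T2.a)
PSO: 8 outcomes — {000, 002, 010, 012, 200, 202, 210, 212}
PSO∖claimed = {212}

missing: T0.a=2 T0.b=1 T2.a=2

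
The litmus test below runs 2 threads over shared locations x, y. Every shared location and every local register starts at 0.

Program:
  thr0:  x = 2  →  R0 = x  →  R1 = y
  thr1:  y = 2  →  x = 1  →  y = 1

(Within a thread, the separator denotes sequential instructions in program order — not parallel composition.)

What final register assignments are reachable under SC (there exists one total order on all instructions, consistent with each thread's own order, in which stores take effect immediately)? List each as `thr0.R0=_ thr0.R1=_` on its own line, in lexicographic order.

outcome vector order: (thr0.R0,thr0.R1)
|SC outcomes| = 5

thr0.R0=1 thr0.R1=1
thr0.R0=1 thr0.R1=2
thr0.R0=2 thr0.R1=0
thr0.R0=2 thr0.R1=1
thr0.R0=2 thr0.R1=2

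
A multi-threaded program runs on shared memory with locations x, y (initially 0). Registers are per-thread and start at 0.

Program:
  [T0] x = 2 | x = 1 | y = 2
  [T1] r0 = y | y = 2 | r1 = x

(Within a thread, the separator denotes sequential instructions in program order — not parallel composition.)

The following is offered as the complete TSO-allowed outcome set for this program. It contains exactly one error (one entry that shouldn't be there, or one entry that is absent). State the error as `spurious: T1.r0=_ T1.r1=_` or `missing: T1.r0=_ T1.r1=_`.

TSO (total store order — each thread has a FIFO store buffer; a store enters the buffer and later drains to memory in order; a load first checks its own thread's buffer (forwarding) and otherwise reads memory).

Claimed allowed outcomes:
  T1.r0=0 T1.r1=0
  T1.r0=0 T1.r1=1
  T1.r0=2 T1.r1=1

missing: T1.r0=0 T1.r1=2

outcome vector order: (T1.r0,T1.r1)
[TSO] allowed = {(0,0) (0,1) (0,2) (2,1)}
TSO∖claimed = {(0,2)}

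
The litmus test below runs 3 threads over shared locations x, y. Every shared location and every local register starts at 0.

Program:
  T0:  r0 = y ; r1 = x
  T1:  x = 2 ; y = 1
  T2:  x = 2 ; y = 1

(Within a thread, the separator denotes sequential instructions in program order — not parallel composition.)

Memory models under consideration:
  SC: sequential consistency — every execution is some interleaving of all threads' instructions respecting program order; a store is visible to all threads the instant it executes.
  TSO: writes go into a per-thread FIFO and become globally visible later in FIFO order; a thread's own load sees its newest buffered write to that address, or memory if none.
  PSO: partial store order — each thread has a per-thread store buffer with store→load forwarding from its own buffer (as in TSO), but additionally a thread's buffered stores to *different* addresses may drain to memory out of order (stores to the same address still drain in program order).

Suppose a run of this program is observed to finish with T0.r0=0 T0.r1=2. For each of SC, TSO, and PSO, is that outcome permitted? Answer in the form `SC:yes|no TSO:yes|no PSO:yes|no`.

outcome vector order: (T0.r0,T0.r1)
SC (3): <0 0> <0 2> <1 2>
TSO (3): <0 0> <0 2> <1 2>
PSO (4): <0 0> <0 2> <1 0> <1 2>
target <0 2> ∈ {SC,TSO,PSO}

SC:yes TSO:yes PSO:yes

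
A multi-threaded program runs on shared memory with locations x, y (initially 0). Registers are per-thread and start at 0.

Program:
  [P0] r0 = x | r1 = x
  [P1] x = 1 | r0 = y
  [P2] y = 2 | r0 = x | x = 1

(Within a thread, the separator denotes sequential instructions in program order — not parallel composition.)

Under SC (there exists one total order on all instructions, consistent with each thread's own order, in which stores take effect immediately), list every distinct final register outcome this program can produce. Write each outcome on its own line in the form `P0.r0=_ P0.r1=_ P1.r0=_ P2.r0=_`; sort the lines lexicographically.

outcome vector order: (P0.r0,P0.r1,P1.r0,P2.r0)
|SC outcomes| = 9

P0.r0=0 P0.r1=0 P1.r0=0 P2.r0=1
P0.r0=0 P0.r1=0 P1.r0=2 P2.r0=0
P0.r0=0 P0.r1=0 P1.r0=2 P2.r0=1
P0.r0=0 P0.r1=1 P1.r0=0 P2.r0=1
P0.r0=0 P0.r1=1 P1.r0=2 P2.r0=0
P0.r0=0 P0.r1=1 P1.r0=2 P2.r0=1
P0.r0=1 P0.r1=1 P1.r0=0 P2.r0=1
P0.r0=1 P0.r1=1 P1.r0=2 P2.r0=0
P0.r0=1 P0.r1=1 P1.r0=2 P2.r0=1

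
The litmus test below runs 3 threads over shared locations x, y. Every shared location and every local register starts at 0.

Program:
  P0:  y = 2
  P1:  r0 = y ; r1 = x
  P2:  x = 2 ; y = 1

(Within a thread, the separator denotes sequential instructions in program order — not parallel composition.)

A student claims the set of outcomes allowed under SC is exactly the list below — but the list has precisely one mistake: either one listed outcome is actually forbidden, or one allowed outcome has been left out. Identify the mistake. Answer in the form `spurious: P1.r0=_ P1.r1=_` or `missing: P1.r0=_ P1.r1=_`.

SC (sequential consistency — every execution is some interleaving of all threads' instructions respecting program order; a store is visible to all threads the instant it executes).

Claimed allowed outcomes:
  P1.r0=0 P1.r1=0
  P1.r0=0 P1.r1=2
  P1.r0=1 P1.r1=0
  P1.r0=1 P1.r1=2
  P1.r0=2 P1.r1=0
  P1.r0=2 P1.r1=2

outcome vector order: (P1.r0,P1.r1)
[SC] allowed = {00, 02, 12, 20, 22}
claimed∖SC = {10}

spurious: P1.r0=1 P1.r1=0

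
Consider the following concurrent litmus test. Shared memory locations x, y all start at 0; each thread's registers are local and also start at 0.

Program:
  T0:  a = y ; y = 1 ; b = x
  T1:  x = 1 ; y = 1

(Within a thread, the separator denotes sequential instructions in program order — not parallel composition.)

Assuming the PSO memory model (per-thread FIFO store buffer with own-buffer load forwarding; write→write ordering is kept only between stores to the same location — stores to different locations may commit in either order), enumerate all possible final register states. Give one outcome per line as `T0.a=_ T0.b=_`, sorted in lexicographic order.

T0.a=0 T0.b=0
T0.a=0 T0.b=1
T0.a=1 T0.b=0
T0.a=1 T0.b=1

outcome vector order: (T0.a,T0.b)
|PSO outcomes| = 4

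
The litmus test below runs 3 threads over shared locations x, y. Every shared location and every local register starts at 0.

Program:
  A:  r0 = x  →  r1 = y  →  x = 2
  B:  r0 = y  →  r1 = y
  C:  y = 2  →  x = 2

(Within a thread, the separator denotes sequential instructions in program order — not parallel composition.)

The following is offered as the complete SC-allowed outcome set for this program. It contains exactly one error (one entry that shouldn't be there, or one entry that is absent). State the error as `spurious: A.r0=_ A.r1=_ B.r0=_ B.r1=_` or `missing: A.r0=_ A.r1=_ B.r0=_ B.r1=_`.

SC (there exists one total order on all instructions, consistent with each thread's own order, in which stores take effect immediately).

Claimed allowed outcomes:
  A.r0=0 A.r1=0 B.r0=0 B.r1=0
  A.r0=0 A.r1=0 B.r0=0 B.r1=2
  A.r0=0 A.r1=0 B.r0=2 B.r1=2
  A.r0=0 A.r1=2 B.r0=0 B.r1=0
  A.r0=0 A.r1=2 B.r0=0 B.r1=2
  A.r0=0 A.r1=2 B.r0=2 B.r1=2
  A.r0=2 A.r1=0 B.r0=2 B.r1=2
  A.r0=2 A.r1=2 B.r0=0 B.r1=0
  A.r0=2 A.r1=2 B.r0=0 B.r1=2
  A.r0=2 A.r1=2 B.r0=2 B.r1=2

spurious: A.r0=2 A.r1=0 B.r0=2 B.r1=2

outcome vector order: (A.r0,A.r1,B.r0,B.r1)
SC (9): (0,0,0,0), (0,0,0,2), (0,0,2,2), (0,2,0,0), (0,2,0,2), (0,2,2,2), (2,2,0,0), (2,2,0,2), (2,2,2,2)
claimed∖SC = {(2,0,2,2)}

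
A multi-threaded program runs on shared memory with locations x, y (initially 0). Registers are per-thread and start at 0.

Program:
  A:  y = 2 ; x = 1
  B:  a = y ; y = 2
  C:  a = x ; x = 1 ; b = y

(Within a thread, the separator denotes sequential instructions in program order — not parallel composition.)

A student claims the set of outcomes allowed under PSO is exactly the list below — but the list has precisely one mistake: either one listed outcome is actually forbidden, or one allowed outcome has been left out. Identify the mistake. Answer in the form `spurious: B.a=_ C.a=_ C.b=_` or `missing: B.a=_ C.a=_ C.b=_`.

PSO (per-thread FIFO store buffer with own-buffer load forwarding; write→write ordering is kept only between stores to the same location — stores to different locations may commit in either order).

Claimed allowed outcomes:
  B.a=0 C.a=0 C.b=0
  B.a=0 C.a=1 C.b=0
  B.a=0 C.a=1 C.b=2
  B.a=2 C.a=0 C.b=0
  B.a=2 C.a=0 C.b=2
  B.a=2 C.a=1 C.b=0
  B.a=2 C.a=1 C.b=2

missing: B.a=0 C.a=0 C.b=2

outcome vector order: (B.a,C.a,C.b)
PSO (8): 000 002 010 012 200 202 210 212
PSO∖claimed = {002}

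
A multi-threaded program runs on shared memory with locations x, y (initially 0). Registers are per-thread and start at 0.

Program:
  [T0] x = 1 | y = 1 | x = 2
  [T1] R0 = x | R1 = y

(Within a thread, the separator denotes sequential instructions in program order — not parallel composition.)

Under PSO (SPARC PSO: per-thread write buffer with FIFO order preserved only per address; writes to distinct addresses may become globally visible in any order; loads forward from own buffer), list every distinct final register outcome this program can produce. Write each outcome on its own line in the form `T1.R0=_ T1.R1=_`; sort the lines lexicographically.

outcome vector order: (T1.R0,T1.R1)
|PSO outcomes| = 6

T1.R0=0 T1.R1=0
T1.R0=0 T1.R1=1
T1.R0=1 T1.R1=0
T1.R0=1 T1.R1=1
T1.R0=2 T1.R1=0
T1.R0=2 T1.R1=1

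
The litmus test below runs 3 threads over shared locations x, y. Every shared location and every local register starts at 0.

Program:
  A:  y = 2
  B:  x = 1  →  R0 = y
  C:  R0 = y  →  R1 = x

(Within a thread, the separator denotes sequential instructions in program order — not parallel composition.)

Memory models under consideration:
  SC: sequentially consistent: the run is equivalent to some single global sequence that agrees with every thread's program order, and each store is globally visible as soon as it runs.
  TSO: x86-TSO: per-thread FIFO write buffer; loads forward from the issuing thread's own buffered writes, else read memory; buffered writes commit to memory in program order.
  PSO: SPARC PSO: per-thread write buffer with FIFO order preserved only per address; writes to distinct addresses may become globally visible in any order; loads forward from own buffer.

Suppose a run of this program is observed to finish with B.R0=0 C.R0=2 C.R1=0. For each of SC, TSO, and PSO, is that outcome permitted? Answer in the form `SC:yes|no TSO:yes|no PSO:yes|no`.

SC:no TSO:yes PSO:yes

outcome vector order: (B.R0,C.R0,C.R1)
[SC] allowed = {000 001 021 200 201 220 221}
[TSO] allowed = {000 001 020 021 200 201 220 221}
[PSO] allowed = {000 001 020 021 200 201 220 221}
target 020 ∈ {TSO,PSO}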